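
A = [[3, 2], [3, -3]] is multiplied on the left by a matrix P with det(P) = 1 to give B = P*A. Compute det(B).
-15

By the multiplicative property of determinants, det(B) = det(P*A) = det(P) * det(A) = det(A),
so the determinant is invariant under multiplication by any determinant-1 matrix; we just need det(A).

det(A) = (3)(-3) - (2)(3) = -9 - 6 = -15

Therefore det(B) = 1 * (-15) = -15.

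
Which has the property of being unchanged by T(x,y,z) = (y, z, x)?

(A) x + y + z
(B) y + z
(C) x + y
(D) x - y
A

Apply T(x,y,z) = (y, z, x) to each option, i.e. replace (x, y, z) by the transformed coordinates.
Substitute the transformed coordinates into each option and compare with the original:
(A) x + y + z  ->  (y) + (z) + (x) = x + y + z   [equals x + y + z: invariant]
(B) y + z  ->  (z) + (x) = x + z   [differs from y + z: not invariant]
(C) x + y  ->  (y) + (z) = y + z   [differs from x + y: not invariant]
(D) x - y  ->  (y) - (z) = y - z   [differs from x - y: not invariant]

Only option (A), x + y + z, is unchanged by the transformation.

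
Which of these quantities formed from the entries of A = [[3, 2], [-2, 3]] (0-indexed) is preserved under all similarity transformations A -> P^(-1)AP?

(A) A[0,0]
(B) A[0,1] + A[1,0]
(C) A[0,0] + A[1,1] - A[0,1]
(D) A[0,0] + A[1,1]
D

A[0,0] + A[1,1] is the trace of A. By the cyclic property of the trace, tr(P^(-1)AP) = tr(APP^(-1)) = tr(A), so it is the same for every matrix similar to A.

The other combinations are not similarity invariants. For example, take P = [[1, 1], [0, 1]] (det P = 1), so P^(-1) = [[1, -1], [0, 1]] and
B = P^(-1)AP = [[5, 4], [-2, 1]].
Evaluating each option on A and on B:
(A) A[0,0]: 3 for A, 5 for B -> changes
(B) A[0,1] + A[1,0]: 0 for A, 2 for B -> changes
(C) A[0,0] + A[1,1] - A[0,1]: 4 for A, 2 for B -> changes
(D) A[0,0] + A[1,1]: 6 for A, 6 for B -> unchanged

Only (D) A[0,0] + A[1,1] = 6 survives (and it does so for every P, not just this one), so it is the invariant.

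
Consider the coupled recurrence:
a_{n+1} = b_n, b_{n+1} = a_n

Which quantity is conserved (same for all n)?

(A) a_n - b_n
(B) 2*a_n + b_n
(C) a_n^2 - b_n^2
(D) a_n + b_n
D

Replace a_n by a_{n+1} = b_n and b_n by b_{n+1} = a_n in each option and simplify:
(A) a_n - b_n  ->  (b_n) - (a_n) = -a_n + b_n   [not conserved]
(B) 2*a_n + b_n  ->  2*(b_n) + (a_n) = a_n + 2*b_n   [not conserved]
(C) a_n^2 - b_n^2  ->  (b_n)^2 - (a_n)^2 = -a_n^2 + b_n^2   [not conserved]
(D) a_n + b_n  ->  (b_n) + (a_n) = a_n + b_n   [conserved]

Only (D) a_n + b_n returns to itself after one step, so it is the conserved quantity.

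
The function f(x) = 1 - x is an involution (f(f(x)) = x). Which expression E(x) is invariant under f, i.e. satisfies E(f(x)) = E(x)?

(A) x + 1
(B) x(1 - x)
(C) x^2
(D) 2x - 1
B

Replace x by f(x) = 1 - x in each option and simplify. As a quick numerical cross-check, also compare E(3) with E(f(3)) = E(-2).

(A) x + 1  ->  (1 - x) + 1 = 2 - x; check: E(3) = 4 but E(-2) = -1.   [not invariant]
(B) x(1 - x)  ->  (1 - x)(1 - (1 - x)), which simplifies back to x(1 - x); check: E(3) = -6, E(-2) = -6.   [invariant]
(C) x^2  ->  (1 - x)^2 = (x - 1)^2; check: E(3) = 9 but E(-2) = 4.   [not invariant]
(D) 2x - 1  ->  2(1 - x) - 1 = 1 - 2x; check: E(3) = 5 but E(-2) = -5.   [not invariant]

Only (B) is unchanged. E is symmetric under swapping x with f(x) = 1 - x, which is exactly what an involution does.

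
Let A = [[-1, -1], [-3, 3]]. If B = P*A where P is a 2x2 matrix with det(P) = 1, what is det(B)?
-6

By the multiplicative property of determinants, det(B) = det(P*A) = det(P) * det(A) = det(A),
so the determinant is invariant under multiplication by any determinant-1 matrix; we just need det(A).

det(A) = (-1)(3) - (-1)(-3) = -3 - 3 = -6

Therefore det(B) = 1 * (-6) = -6.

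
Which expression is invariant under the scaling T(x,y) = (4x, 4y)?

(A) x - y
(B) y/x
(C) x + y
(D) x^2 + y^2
B

Under the uniform scaling T(x,y) = (4x, 4y):
Substitute the transformed coordinates into each option and compare with the original:
(A) x - y  ->  (4x) - (4y) = 4x - 4y   [differs from x - y: not invariant]
(B) y/x  ->  (4y)/(4x) = y/x   [equals y/x: invariant]
(C) x + y  ->  (4x) + (4y) = 4x + 4y   [differs from x + y: not invariant]
(D) x^2 + y^2  ->  (4x)^2 + (4y)^2 = 16x^2 + 16y^2   [differs from x^2 + y^2: not invariant]

Only option (B), y/x, is unchanged by the transformation.
The common factor 4 cancels in a ratio of coordinates, while sums, products and sums of squares pick up factors of 4 or 16.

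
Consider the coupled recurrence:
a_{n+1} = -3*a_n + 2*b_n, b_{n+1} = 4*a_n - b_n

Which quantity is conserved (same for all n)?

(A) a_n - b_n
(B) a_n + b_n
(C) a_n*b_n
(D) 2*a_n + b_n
B

Replace a_n by a_{n+1} = -3*a_n + 2*b_n and b_n by b_{n+1} = 4*a_n - b_n in each option and simplify:
(A) a_n - b_n  ->  (-3*a_n + 2*b_n) - (4*a_n - b_n) = -7*a_n + 3*b_n   [not conserved]
(B) a_n + b_n  ->  (-3*a_n + 2*b_n) + (4*a_n - b_n) = a_n + b_n   [conserved]
(C) a_n*b_n  ->  (-3*a_n + 2*b_n)*(4*a_n - b_n) = -12*a_n^2 + 11*a_n*b_n - 2*b_n^2   [not conserved]
(D) 2*a_n + b_n  ->  2*(-3*a_n + 2*b_n) + (4*a_n - b_n) = -2*a_n + 3*b_n   [not conserved]

Only (B) a_n + b_n returns to itself after one step, so it is the conserved quantity.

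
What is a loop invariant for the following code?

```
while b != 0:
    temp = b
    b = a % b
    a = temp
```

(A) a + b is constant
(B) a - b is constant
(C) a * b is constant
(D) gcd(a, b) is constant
D

A loop invariant must hold before the first iteration and be re-established by every execution of the body.

(D) gcd(a, b) is constant: One iteration replaces (a, b) by (b, a mod b). Since a mod b = a - q*b for an integer q, any common divisor of a and b divides b and a mod b, and conversely; hence gcd(b, a mod b) = gcd(a, b). For instance (35, 6) -> (6, 5) keeps gcd = 1. At exit b = 0 and a = gcd of the original inputs.

The other options fail:
(A) a + b is constant: e.g. (a, b) = (35, 6) -> (6, 5): the sum goes from 41 to 11.
(B) a - b is constant: e.g. (a, b) = (35, 6) -> (6, 5): the difference goes from 29 to 1.
(C) a * b is constant: e.g. (a, b) = (35, 6) -> (6, 5): the product goes from 210 to 30.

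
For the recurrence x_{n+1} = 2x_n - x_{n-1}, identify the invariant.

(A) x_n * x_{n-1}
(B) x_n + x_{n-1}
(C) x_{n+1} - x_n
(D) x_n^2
C

For the recurrence x_{n+1} = 2x_n - x_{n-1}:

If x_{n+1} = 2x_n - x_{n-1}, then:
x_{n+1} - x_n = x_n - x_{n-1}
The first difference is constant throughout the sequence.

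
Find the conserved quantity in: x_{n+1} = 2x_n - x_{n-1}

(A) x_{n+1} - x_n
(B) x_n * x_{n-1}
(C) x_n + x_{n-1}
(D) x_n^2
A

For the recurrence x_{n+1} = 2x_n - x_{n-1}:

If x_{n+1} = 2x_n - x_{n-1}, then:
x_{n+1} - x_n = x_n - x_{n-1}
The first difference is constant throughout the sequence.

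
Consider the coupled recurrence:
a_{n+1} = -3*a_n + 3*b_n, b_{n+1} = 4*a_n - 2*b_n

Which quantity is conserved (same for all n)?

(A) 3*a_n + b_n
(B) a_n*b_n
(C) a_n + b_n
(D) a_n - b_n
C

Replace a_n by a_{n+1} = -3*a_n + 3*b_n and b_n by b_{n+1} = 4*a_n - 2*b_n in each option and simplify:
(A) 3*a_n + b_n  ->  3*(-3*a_n + 3*b_n) + (4*a_n - 2*b_n) = -5*a_n + 7*b_n   [not conserved]
(B) a_n*b_n  ->  (-3*a_n + 3*b_n)*(4*a_n - 2*b_n) = -12*a_n^2 + 18*a_n*b_n - 6*b_n^2   [not conserved]
(C) a_n + b_n  ->  (-3*a_n + 3*b_n) + (4*a_n - 2*b_n) = a_n + b_n   [conserved]
(D) a_n - b_n  ->  (-3*a_n + 3*b_n) - (4*a_n - 2*b_n) = -7*a_n + 5*b_n   [not conserved]

Only (C) a_n + b_n returns to itself after one step, so it is the conserved quantity.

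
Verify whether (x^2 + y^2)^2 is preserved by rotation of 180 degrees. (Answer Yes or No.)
Yes

Applying rotation by 180 degrees: x' = x*cos(180 degrees) - y*sin(180 degrees) = -x, y' = x*sin(180 degrees) + y*cos(180 degrees) = -y

Substituting into (x^2 + y^2)^2:
((-x)^2 + (-y)^2)^2
= x^4 + 2x^2y^2 + y^4 = (x^2 + y^2)^2

This equals the original expression (x^2 + y^2)^2, so it IS invariant.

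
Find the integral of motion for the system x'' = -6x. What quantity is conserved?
E = (x')^2 + 6x^2

Multiply the equation by x':
x' * x'' = -6x * x'
The left side is d/dt[(x')^2/2] and the right side is d/dt[-6x^2/2], so
d/dt[(x')^2/2 + 6x^2/2] = 0, i.e. (x')^2/2 + 6x^2/2 = constant.
Multiplying by 2, the integral of motion is E = (x')^2 + 6x^2.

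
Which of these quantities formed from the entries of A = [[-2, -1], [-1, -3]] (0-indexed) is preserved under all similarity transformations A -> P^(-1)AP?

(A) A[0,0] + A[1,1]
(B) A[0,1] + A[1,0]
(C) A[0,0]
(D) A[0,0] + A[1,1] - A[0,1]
A

A[0,0] + A[1,1] is the trace of A. By the cyclic property of the trace, tr(P^(-1)AP) = tr(APP^(-1)) = tr(A), so it is the same for every matrix similar to A.

The other combinations are not similarity invariants. For example, take P = [[1, 2], [0, 1]] (det P = 1), so P^(-1) = [[1, -2], [0, 1]] and
B = P^(-1)AP = [[0, 5], [-1, -5]].
Evaluating each option on A and on B:
(A) A[0,0] + A[1,1]: -5 for A, -5 for B -> unchanged
(B) A[0,1] + A[1,0]: -2 for A, 4 for B -> changes
(C) A[0,0]: -2 for A, 0 for B -> changes
(D) A[0,0] + A[1,1] - A[0,1]: -4 for A, -10 for B -> changes

Only (A) A[0,0] + A[1,1] = -5 survives (and it does so for every P, not just this one), so it is the invariant.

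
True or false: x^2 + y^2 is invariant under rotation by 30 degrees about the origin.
True

Applying rotation by 30 degrees: x' = x*cos(30 degrees) - y*sin(30 degrees) = sqrt(3)x/2 - y/2, y' = x*sin(30 degrees) + y*cos(30 degrees) = x/2 + sqrt(3)y/2

Substituting into x^2 + y^2:
(sqrt(3)x/2 - y/2)^2 + (x/2 + sqrt(3)y/2)^2
= x^2 + y^2

This equals the original expression x^2 + y^2, so it IS invariant.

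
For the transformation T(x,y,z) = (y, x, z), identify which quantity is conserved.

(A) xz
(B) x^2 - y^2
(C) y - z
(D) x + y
D

Apply T(x,y,z) = (y, x, z) to each option, i.e. replace (x, y, z) by the transformed coordinates.
Substitute the transformed coordinates into each option and compare with the original:
(A) xz  ->  (y)(z) = yz   [differs from xz: not invariant]
(B) x^2 - y^2  ->  (y)^2 - (x)^2 = -x^2 + y^2   [differs from x^2 - y^2: not invariant]
(C) y - z  ->  (x) - (z) = x - z   [differs from y - z: not invariant]
(D) x + y  ->  (y) + (x) = x + y   [equals x + y: invariant]

Only option (D), x + y, is unchanged by the transformation.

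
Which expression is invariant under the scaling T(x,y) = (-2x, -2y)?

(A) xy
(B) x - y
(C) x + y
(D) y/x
D

Under the uniform scaling T(x,y) = (-2x, -2y):
Substitute the transformed coordinates into each option and compare with the original:
(A) xy  ->  (-2x)(-2y) = 4xy   [differs from xy: not invariant]
(B) x - y  ->  (-2x) - (-2y) = -2x + 2y   [differs from x - y: not invariant]
(C) x + y  ->  (-2x) + (-2y) = -2x - 2y   [differs from x + y: not invariant]
(D) y/x  ->  (-2y)/(-2x) = y/x   [equals y/x: invariant]

Only option (D), y/x, is unchanged by the transformation.
The common factor -2 cancels in a ratio of coordinates, while sums, products and sums of squares pick up factors of -2 or 4.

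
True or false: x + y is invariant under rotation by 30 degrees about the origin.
False

Applying rotation by 30 degrees: x' = x*cos(30 degrees) - y*sin(30 degrees) = sqrt(3)x/2 - y/2, y' = x*sin(30 degrees) + y*cos(30 degrees) = x/2 + sqrt(3)y/2

Substituting into x + y:
(sqrt(3)x/2 - y/2) + (x/2 + sqrt(3)y/2)
= x/2 + sqrt(3)x/2 - y/2 + sqrt(3)y/2

This differs from the original expression x + y, so it is NOT invariant.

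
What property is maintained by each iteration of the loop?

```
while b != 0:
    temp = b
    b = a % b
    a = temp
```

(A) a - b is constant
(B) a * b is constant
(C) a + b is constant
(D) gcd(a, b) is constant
D

A loop invariant must hold before the first iteration and be re-established by every execution of the body.

(D) gcd(a, b) is constant: One iteration replaces (a, b) by (b, a mod b). Since a mod b = a - q*b for an integer q, any common divisor of a and b divides b and a mod b, and conversely; hence gcd(b, a mod b) = gcd(a, b). For instance (32, 10) -> (10, 2) keeps gcd = 2. At exit b = 0 and a = gcd of the original inputs.

The other options fail:
(A) a - b is constant: e.g. (a, b) = (32, 10) -> (10, 2): the difference goes from 22 to 8.
(B) a * b is constant: e.g. (a, b) = (32, 10) -> (10, 2): the product goes from 320 to 20.
(C) a + b is constant: e.g. (a, b) = (32, 10) -> (10, 2): the sum goes from 42 to 12.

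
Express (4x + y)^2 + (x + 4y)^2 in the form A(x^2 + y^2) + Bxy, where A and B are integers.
17(x^2 + y^2) + 16xy

Expanding: (4x + y)^2 = 16x^2 + 8xy + y^2
(x + 4y)^2 = x^2 + 8xy + 16y^2
Sum = (16+1)(x^2+y^2) + 16xy = 17(x^2 + y^2) + 16xy
This is symmetric in x and y.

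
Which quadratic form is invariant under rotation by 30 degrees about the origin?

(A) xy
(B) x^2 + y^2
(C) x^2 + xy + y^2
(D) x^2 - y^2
B

Rotation by 30 degrees sends (x, y) to (sqrt(3)x/2 - y/2, x/2 + sqrt(3)y/2).
Substitute the transformed coordinates into each option and compare with the original:
(A) xy  ->  (sqrt(3)x/2 - y/2)(x/2 + sqrt(3)y/2) = sqrt(3)x^2/4 + xy/2 - sqrt(3)y^2/4   [differs from xy: not invariant]
(B) x^2 + y^2  ->  (sqrt(3)x/2 - y/2)^2 + (x/2 + sqrt(3)y/2)^2 = x^2 + y^2   [equals x^2 + y^2: invariant]
(C) x^2 + xy + y^2  ->  (sqrt(3)x/2 - y/2)^2 + (sqrt(3)x/2 - y/2)(x/2 + sqrt(3)y/2) + (x/2 + sqrt(3)y/2)^2 = sqrt(3)x^2/4 + x^2 + xy/2 - sqrt(3)y^2/4 + y^2   [differs from x^2 + xy + y^2: not invariant]
(D) x^2 - y^2  ->  (sqrt(3)x/2 - y/2)^2 - (x/2 + sqrt(3)y/2)^2 = x^2/2 - sqrt(3)xy - y^2/2   [differs from x^2 - y^2: not invariant]

Only option (B), x^2 + y^2, is unchanged by the transformation.
x^2 + y^2 is the squared distance from the origin, which rotations preserve.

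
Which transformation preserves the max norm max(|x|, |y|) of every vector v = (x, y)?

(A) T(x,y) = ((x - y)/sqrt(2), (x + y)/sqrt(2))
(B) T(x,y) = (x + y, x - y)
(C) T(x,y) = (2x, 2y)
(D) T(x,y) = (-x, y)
D

A transformation preserves a norm if ||T(v)|| = ||v|| for every v; a single vector where the norm changes rules an option out.

(A) T(x,y) = ((x - y)/sqrt(2), (x + y)/sqrt(2)): v = (1, 0) has norm max(|1|, |0|) = 1, but T(v) = (sqrt(2)/2, sqrt(2)/2) has norm sqrt(2)/2 -- not preserved.
(B) T(x,y) = (x + y, x - y): v = (1, 1) has norm max(|1|, |1|) = 1, but T(v) = (2, 0) has norm 2 -- not preserved.
(C) T(x,y) = (2x, 2y): v = (1, 0) has norm max(|1|, |0|) = 1, but T(v) = (2, 0) has norm 2 -- not preserved.
(D) T(x,y) = (-x, y): preserves the norm -- it only permutes the coordinates and/or flips signs, which leaves max(|x|, |y|) unchanged.

Therefore the answer is (D).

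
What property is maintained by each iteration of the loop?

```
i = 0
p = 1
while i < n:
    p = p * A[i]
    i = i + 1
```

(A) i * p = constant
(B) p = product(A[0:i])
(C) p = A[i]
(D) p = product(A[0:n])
B

A loop invariant must hold before the first iteration and be re-established by every execution of the body.

(B) p = product(A[0:i]): Initially i = 0 and p = 1 = product of the empty slice A[0:0]. If p = product(A[0:i]) holds at the top of an iteration, the body sets p to product(A[0:i]) * A[i] = product(A[0:i+1]) and then i to i+1, so the property is restored. At exit i = n, giving p = product(A[0:n]).

The other options fail:
(A) i * p = constant: initially i * p = 0, but after one iteration it is 1 * A[0], which is nonzero in general.
(C) p = A[i]: after the first iteration p = A[0] but i = 1; in general p is a product of several elements, not a single one.
(D) p = product(A[0:n]): false before the loop (p = 1, not the full product) -- it only becomes true at exit.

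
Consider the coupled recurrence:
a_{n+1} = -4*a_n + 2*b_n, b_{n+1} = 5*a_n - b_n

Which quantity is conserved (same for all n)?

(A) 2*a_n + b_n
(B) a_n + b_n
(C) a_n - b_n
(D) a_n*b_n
B

Replace a_n by a_{n+1} = -4*a_n + 2*b_n and b_n by b_{n+1} = 5*a_n - b_n in each option and simplify:
(A) 2*a_n + b_n  ->  2*(-4*a_n + 2*b_n) + (5*a_n - b_n) = -3*a_n + 3*b_n   [not conserved]
(B) a_n + b_n  ->  (-4*a_n + 2*b_n) + (5*a_n - b_n) = a_n + b_n   [conserved]
(C) a_n - b_n  ->  (-4*a_n + 2*b_n) - (5*a_n - b_n) = -9*a_n + 3*b_n   [not conserved]
(D) a_n*b_n  ->  (-4*a_n + 2*b_n)*(5*a_n - b_n) = -20*a_n^2 + 14*a_n*b_n - 2*b_n^2   [not conserved]

Only (B) a_n + b_n returns to itself after one step, so it is the conserved quantity.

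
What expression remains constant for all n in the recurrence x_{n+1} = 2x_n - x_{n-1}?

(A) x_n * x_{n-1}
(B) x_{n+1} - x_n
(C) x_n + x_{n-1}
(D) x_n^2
B

For the recurrence x_{n+1} = 2x_n - x_{n-1}:

If x_{n+1} = 2x_n - x_{n-1}, then:
x_{n+1} - x_n = x_n - x_{n-1}
The first difference is constant throughout the sequence.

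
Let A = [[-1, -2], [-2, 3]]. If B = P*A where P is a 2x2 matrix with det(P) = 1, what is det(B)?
-7

By the multiplicative property of determinants, det(B) = det(P*A) = det(P) * det(A) = det(A),
so the determinant is invariant under multiplication by any determinant-1 matrix; we just need det(A).

det(A) = (-1)(3) - (-2)(-2) = -3 - 4 = -7

Therefore det(B) = 1 * (-7) = -7.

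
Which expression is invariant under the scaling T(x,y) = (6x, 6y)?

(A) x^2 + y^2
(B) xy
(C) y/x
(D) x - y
C

Under the uniform scaling T(x,y) = (6x, 6y):
Substitute the transformed coordinates into each option and compare with the original:
(A) x^2 + y^2  ->  (6x)^2 + (6y)^2 = 36x^2 + 36y^2   [differs from x^2 + y^2: not invariant]
(B) xy  ->  (6x)(6y) = 36xy   [differs from xy: not invariant]
(C) y/x  ->  (6y)/(6x) = y/x   [equals y/x: invariant]
(D) x - y  ->  (6x) - (6y) = 6x - 6y   [differs from x - y: not invariant]

Only option (C), y/x, is unchanged by the transformation.
The common factor 6 cancels in a ratio of coordinates, while sums, products and sums of squares pick up factors of 6 or 36.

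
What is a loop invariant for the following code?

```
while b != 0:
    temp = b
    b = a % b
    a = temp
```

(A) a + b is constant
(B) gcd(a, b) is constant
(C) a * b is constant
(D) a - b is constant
B

A loop invariant must hold before the first iteration and be re-established by every execution of the body.

(B) gcd(a, b) is constant: One iteration replaces (a, b) by (b, a mod b). Since a mod b = a - q*b for an integer q, any common divisor of a and b divides b and a mod b, and conversely; hence gcd(b, a mod b) = gcd(a, b). For instance (39, 8) -> (8, 7) keeps gcd = 1. At exit b = 0 and a = gcd of the original inputs.

The other options fail:
(A) a + b is constant: e.g. (a, b) = (39, 8) -> (8, 7): the sum goes from 47 to 15.
(C) a * b is constant: e.g. (a, b) = (39, 8) -> (8, 7): the product goes from 312 to 56.
(D) a - b is constant: e.g. (a, b) = (39, 8) -> (8, 7): the difference goes from 31 to 1.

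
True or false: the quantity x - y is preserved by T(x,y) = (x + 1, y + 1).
True

Substitute T(x,y) = (x + 1, y + 1) into the expression and compare with the original.

Original: x - y
After applying T: (x + 1) - (y + 1) = x - y

This is identical to the original x - y, so the expression is invariant.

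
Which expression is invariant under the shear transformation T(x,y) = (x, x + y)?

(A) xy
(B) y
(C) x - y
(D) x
D

Under the shear T(x,y) = (x, x + y):
Substitute the transformed coordinates into each option and compare with the original:
(A) xy  ->  (x)(x + y) = x^2 + xy   [differs from xy: not invariant]
(B) y  ->  (x + y) = x + y   [differs from y: not invariant]
(C) x - y  ->  (x) - (x + y) = -y   [differs from x - y: not invariant]
(D) x  ->  (x) = x   [equals x: invariant]

Only option (D), x, is unchanged by the transformation.
A vertical shear moves points parallel to the y-axis, so the x-coordinate (and any function of x alone) is unchanged.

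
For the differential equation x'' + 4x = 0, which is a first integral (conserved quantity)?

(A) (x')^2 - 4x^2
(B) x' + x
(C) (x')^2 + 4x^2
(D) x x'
C

A first integral I satisfies dI/dt = 0 along every solution. Differentiate each option and use the equation of motion:
(A) d/dt[(x')^2 - 4x^2] = 2x'x'' - 8x x' = -16x x', not identically 0
(B) d/dt[x' + x] = x'' + x' = -4x + x', not identically 0
(C) d/dt[(x')^2 + 4x^2] = 2x'x'' + 8x x' = 2x'(-4x) + 8x x' = 0
(D) d/dt[x x'] = (x')^2 + x x'' = (x')^2 - 4x^2, not identically 0

Only (C) has zero time-derivative. So the energy-like quantity (x')^2 + 4x^2 is the first integral.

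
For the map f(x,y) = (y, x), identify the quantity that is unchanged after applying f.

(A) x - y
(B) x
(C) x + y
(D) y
C

For f(x,y) = (y, x):
After applying f: x' = y, y' = x. So x' + y' = y + x = x + y.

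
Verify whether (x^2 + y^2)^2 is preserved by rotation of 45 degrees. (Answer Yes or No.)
Yes

Applying rotation by 45 degrees: x' = x*cos(45 degrees) - y*sin(45 degrees) = sqrt(2)x/2 - sqrt(2)y/2, y' = x*sin(45 degrees) + y*cos(45 degrees) = sqrt(2)x/2 + sqrt(2)y/2

Substituting into (x^2 + y^2)^2:
((sqrt(2)x/2 - sqrt(2)y/2)^2 + (sqrt(2)x/2 + sqrt(2)y/2)^2)^2
= x^4 + 2x^2y^2 + y^4 = (x^2 + y^2)^2

This equals the original expression (x^2 + y^2)^2, so it IS invariant.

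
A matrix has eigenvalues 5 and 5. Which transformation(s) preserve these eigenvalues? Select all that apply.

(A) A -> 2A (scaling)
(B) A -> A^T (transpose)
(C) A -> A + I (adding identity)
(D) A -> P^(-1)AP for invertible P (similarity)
B and D

Eigenvalues are preserved by:
1. Similarity transformations: A -> P^(-1)AP (same characteristic polynomial)
2. Transpose: A^T has the same eigenvalues as A

Eigenvalues are NOT preserved by:
- Adding identity: eigenvalues become 5+1, 5+1
- Scaling: eigenvalues become 10, 10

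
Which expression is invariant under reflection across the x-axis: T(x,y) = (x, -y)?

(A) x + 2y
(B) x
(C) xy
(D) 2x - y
B

The map is reflection across the x-axis: T(x,y) = (x, -y).
Substitute the transformed coordinates into each option and compare with the original:
(A) x + 2y  ->  (x) + 2(-y) = x - 2y   [differs from x + 2y: not invariant]
(B) x  ->  (x) = x   [equals x: invariant]
(C) xy  ->  (x)(-y) = -xy   [differs from xy: not invariant]
(D) 2x - y  ->  2(x) - (-y) = 2x + y   [differs from 2x - y: not invariant]

Only option (B), x, is unchanged by the transformation.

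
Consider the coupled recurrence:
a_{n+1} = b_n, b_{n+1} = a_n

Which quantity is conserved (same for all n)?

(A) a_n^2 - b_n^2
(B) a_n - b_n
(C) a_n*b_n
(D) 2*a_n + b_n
C

Replace a_n by a_{n+1} = b_n and b_n by b_{n+1} = a_n in each option and simplify:
(A) a_n^2 - b_n^2  ->  (b_n)^2 - (a_n)^2 = -a_n^2 + b_n^2   [not conserved]
(B) a_n - b_n  ->  (b_n) - (a_n) = -a_n + b_n   [not conserved]
(C) a_n*b_n  ->  (b_n)*(a_n) = a_n*b_n   [conserved]
(D) 2*a_n + b_n  ->  2*(b_n) + (a_n) = a_n + 2*b_n   [not conserved]

Only (C) a_n*b_n returns to itself after one step, so it is the conserved quantity.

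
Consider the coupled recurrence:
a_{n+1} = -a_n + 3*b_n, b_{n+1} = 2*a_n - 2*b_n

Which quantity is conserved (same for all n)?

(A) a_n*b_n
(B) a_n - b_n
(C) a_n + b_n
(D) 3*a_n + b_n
C

Replace a_n by a_{n+1} = -a_n + 3*b_n and b_n by b_{n+1} = 2*a_n - 2*b_n in each option and simplify:
(A) a_n*b_n  ->  (-a_n + 3*b_n)*(2*a_n - 2*b_n) = -2*a_n^2 + 8*a_n*b_n - 6*b_n^2   [not conserved]
(B) a_n - b_n  ->  (-a_n + 3*b_n) - (2*a_n - 2*b_n) = -3*a_n + 5*b_n   [not conserved]
(C) a_n + b_n  ->  (-a_n + 3*b_n) + (2*a_n - 2*b_n) = a_n + b_n   [conserved]
(D) 3*a_n + b_n  ->  3*(-a_n + 3*b_n) + (2*a_n - 2*b_n) = -a_n + 7*b_n   [not conserved]

Only (C) a_n + b_n returns to itself after one step, so it is the conserved quantity.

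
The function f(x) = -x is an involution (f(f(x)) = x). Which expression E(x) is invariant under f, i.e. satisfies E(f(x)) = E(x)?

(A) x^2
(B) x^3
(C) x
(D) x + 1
A

Replace x by f(x) = -x in each option and simplify. As a quick numerical cross-check, also compare E(5) with E(f(5)) = E(-5).

(A) x^2  ->  (-x)^2, which simplifies back to x^2; check: E(5) = 25, E(-5) = 25.   [invariant]
(B) x^3  ->  (-x)^3 = -x^3; check: E(5) = 125 but E(-5) = -125.   [not invariant]
(C) x  ->  (-x) = -x; check: E(5) = 5 but E(-5) = -5.   [not invariant]
(D) x + 1  ->  (-x) + 1 = 1 - x; check: E(5) = 6 but E(-5) = -4.   [not invariant]

Only (A) is unchanged. E is symmetric under swapping x with f(x) = -x, which is exactly what an involution does.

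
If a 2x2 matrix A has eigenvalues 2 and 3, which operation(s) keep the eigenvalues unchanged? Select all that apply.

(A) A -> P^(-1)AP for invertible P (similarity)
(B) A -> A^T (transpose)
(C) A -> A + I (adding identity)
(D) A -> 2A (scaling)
A and B

Eigenvalues are preserved by:
1. Similarity transformations: A -> P^(-1)AP (same characteristic polynomial)
2. Transpose: A^T has the same eigenvalues as A

Eigenvalues are NOT preserved by:
- Adding identity: eigenvalues become 2+1, 3+1
- Scaling: eigenvalues become 4, 6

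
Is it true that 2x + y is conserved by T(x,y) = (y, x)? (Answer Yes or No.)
No

Substitute T(x,y) = (y, x) into the expression and compare with the original.

Original: 2x + y
After applying T: 2(y) + (x) = x + 2y

This differs from the original 2x + y (difference: -x + y), so the expression is NOT invariant.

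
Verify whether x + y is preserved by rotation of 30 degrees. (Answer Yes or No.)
No

Applying rotation by 30 degrees: x' = x*cos(30 degrees) - y*sin(30 degrees) = sqrt(3)x/2 - y/2, y' = x*sin(30 degrees) + y*cos(30 degrees) = x/2 + sqrt(3)y/2

Substituting into x + y:
(sqrt(3)x/2 - y/2) + (x/2 + sqrt(3)y/2)
= x/2 + sqrt(3)x/2 - y/2 + sqrt(3)y/2

This differs from the original expression x + y, so it is NOT invariant.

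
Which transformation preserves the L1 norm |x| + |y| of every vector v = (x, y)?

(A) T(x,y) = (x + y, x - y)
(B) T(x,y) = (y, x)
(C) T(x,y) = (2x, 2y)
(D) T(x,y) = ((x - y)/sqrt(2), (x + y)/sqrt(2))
B

A transformation preserves a norm if ||T(v)|| = ||v|| for every v; a single vector where the norm changes rules an option out.

(A) T(x,y) = (x + y, x - y): v = (1, 0) has norm |1| + |0| = 1, but T(v) = (1, 1) has norm 2 -- not preserved.
(B) T(x,y) = (y, x): preserves the norm -- it only permutes the coordinates and/or flips signs, which leaves |x| + |y| unchanged.
(C) T(x,y) = (2x, 2y): v = (1, 0) has norm |1| + |0| = 1, but T(v) = (2, 0) has norm 2 -- not preserved.
(D) T(x,y) = ((x - y)/sqrt(2), (x + y)/sqrt(2)): v = (1, 0) has norm |1| + |0| = 1, but T(v) = (sqrt(2)/2, sqrt(2)/2) has norm sqrt(2) -- not preserved.

Therefore the answer is (B).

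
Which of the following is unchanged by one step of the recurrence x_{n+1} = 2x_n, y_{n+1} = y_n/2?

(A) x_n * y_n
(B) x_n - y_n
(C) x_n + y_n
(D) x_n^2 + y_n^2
A

For the recurrence x_{n+1} = 2x_n, y_{n+1} = y_n/2:

x_{n+1} * y_{n+1} = (2x_n) * (y_n/2) = x_n * y_n
The product is conserved.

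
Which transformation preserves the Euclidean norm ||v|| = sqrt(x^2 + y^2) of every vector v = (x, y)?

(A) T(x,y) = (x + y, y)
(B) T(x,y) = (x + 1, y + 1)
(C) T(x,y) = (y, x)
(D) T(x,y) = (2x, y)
C

A transformation preserves a norm if ||T(v)|| = ||v|| for every v; a single vector where the norm changes rules an option out.

(A) T(x,y) = (x + y, y): v = (0, 1) has norm sqrt((0)^2 + (1)^2) = 1, but T(v) = (1, 1) has norm sqrt(2) -- not preserved.
(B) T(x,y) = (x + 1, y + 1): v = (1, 0) has norm sqrt((1)^2 + (0)^2) = 1, but T(v) = (2, 1) has norm sqrt(5) -- not preserved.
(C) T(x,y) = (y, x): preserves the norm -- it is an orthogonal map (a rotation/reflection), and (y)^2 + (x)^2 simplifies to x^2 + y^2.
(D) T(x,y) = (2x, y): v = (1, 0) has norm sqrt((1)^2 + (0)^2) = 1, but T(v) = (2, 0) has norm 2 -- not preserved.

Therefore the answer is (C).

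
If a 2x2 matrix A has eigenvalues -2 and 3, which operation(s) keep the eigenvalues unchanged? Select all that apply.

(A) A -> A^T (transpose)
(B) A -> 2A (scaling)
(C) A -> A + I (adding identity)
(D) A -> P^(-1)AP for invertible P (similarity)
A and D

Eigenvalues are preserved by:
1. Similarity transformations: A -> P^(-1)AP (same characteristic polynomial)
2. Transpose: A^T has the same eigenvalues as A

Eigenvalues are NOT preserved by:
- Adding identity: eigenvalues become -2+1, 3+1
- Scaling: eigenvalues become -4, 6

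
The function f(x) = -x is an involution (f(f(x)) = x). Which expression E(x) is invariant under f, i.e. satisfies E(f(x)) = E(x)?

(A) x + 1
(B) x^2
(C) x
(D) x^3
B

Replace x by f(x) = -x in each option and simplify. As a quick numerical cross-check, also compare E(4) with E(f(4)) = E(-4).

(A) x + 1  ->  (-x) + 1 = 1 - x; check: E(4) = 5 but E(-4) = -3.   [not invariant]
(B) x^2  ->  (-x)^2, which simplifies back to x^2; check: E(4) = 16, E(-4) = 16.   [invariant]
(C) x  ->  (-x) = -x; check: E(4) = 4 but E(-4) = -4.   [not invariant]
(D) x^3  ->  (-x)^3 = -x^3; check: E(4) = 64 but E(-4) = -64.   [not invariant]

Only (B) is unchanged. E is symmetric under swapping x with f(x) = -x, which is exactly what an involution does.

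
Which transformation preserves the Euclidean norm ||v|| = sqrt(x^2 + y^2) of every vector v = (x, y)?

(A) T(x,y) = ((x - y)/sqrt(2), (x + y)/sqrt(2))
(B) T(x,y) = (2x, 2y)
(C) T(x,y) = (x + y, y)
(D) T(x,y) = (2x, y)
A

A transformation preserves a norm if ||T(v)|| = ||v|| for every v; a single vector where the norm changes rules an option out.

(A) T(x,y) = ((x - y)/sqrt(2), (x + y)/sqrt(2)): preserves the norm -- it is an orthogonal map (a rotation/reflection), and (sqrt(2)(x - y)/2)^2 + (sqrt(2)(x + y)/2)^2 simplifies to x^2 + y^2.
(B) T(x,y) = (2x, 2y): v = (1, 0) has norm sqrt((1)^2 + (0)^2) = 1, but T(v) = (2, 0) has norm 2 -- not preserved.
(C) T(x,y) = (x + y, y): v = (0, 1) has norm sqrt((0)^2 + (1)^2) = 1, but T(v) = (1, 1) has norm sqrt(2) -- not preserved.
(D) T(x,y) = (2x, y): v = (1, 0) has norm sqrt((1)^2 + (0)^2) = 1, but T(v) = (2, 0) has norm 2 -- not preserved.

Therefore the answer is (A).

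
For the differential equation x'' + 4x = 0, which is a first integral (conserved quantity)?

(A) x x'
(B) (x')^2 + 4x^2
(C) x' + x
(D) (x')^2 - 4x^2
B

A first integral I satisfies dI/dt = 0 along every solution. Differentiate each option and use the equation of motion:
(A) d/dt[x x'] = (x')^2 + x x'' = (x')^2 - 4x^2, not identically 0
(B) d/dt[(x')^2 + 4x^2] = 2x'x'' + 8x x' = 2x'(-4x) + 8x x' = 0
(C) d/dt[x' + x] = x'' + x' = -4x + x', not identically 0
(D) d/dt[(x')^2 - 4x^2] = 2x'x'' - 8x x' = -16x x', not identically 0

Only (B) has zero time-derivative. So the energy-like quantity (x')^2 + 4x^2 is the first integral.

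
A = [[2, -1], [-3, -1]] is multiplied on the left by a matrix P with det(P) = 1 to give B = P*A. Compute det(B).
-5

By the multiplicative property of determinants, det(B) = det(P*A) = det(P) * det(A) = det(A),
so the determinant is invariant under multiplication by any determinant-1 matrix; we just need det(A).

det(A) = (2)(-1) - (-1)(-3) = -2 - 3 = -5

Therefore det(B) = 1 * (-5) = -5.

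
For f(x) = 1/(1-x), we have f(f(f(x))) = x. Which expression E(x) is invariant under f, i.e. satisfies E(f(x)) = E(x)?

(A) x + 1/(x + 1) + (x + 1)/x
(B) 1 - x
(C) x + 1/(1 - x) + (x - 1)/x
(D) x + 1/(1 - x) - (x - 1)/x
C

Replace x by f(x) = 1/(1 - x) in each option and simplify. As a quick numerical cross-check, also compare E(5) with E(f(5)) = E(-1/4).

(A) x + 1/(x + 1) + (x + 1)/x  ->  (1/(1 - x)) + 1/((1/(1 - x)) + 1) + ((1/(1 - x)) + 1)/(1/(1 - x)) = (-x^3 + 6x^2 - 11x + 7)/(x^2 - 3x + 2); check: E(5) = 191/30 but E(-1/4) = -23/12.   [not invariant]
(B) 1 - x  ->  1 - (1/(1 - x)) = x/(x - 1); check: E(5) = -4 but E(-1/4) = 5/4.   [not invariant]
(C) x + 1/(1 - x) + (x - 1)/x  ->  (1/(1 - x)) + 1/(1 - (1/(1 - x))) + ((1/(1 - x)) - 1)/(1/(1 - x)), which simplifies back to x + 1/(1 - x) + (x - 1)/x; check: E(5) = 111/20, E(-1/4) = 111/20.   [invariant]
(D) x + 1/(1 - x) - (x - 1)/x  ->  (1/(1 - x)) + 1/(1 - (1/(1 - x))) - ((1/(1 - x)) - 1)/(1/(1 - x)) = (x^2(1 - x) - x + (x - 1)^2)/(x(x - 1)); check: E(5) = 79/20 but E(-1/4) = -89/20.   [not invariant]

Only (C) is unchanged. Indeed f(f(x)) = 1/(1 - 1/(1-x)) = (1-x)/(-x) = (x-1)/x, so E(x) = x + f(x) + f(f(x)) is the sum over the whole 3-cycle; applying f just permutes the three terms cyclically (x -> f(x) -> f(f(x)) -> x), leaving the sum unchanged.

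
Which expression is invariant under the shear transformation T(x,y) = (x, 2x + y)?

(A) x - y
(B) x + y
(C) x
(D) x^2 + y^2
C

Under the shear T(x,y) = (x, 2x + y):
Substitute the transformed coordinates into each option and compare with the original:
(A) x - y  ->  (x) - (2x + y) = -x - y   [differs from x - y: not invariant]
(B) x + y  ->  (x) + (2x + y) = 3x + y   [differs from x + y: not invariant]
(C) x  ->  (x) = x   [equals x: invariant]
(D) x^2 + y^2  ->  (x)^2 + (2x + y)^2 = 5x^2 + 4xy + y^2   [differs from x^2 + y^2: not invariant]

Only option (C), x, is unchanged by the transformation.
A vertical shear moves points parallel to the y-axis, so the x-coordinate (and any function of x alone) is unchanged.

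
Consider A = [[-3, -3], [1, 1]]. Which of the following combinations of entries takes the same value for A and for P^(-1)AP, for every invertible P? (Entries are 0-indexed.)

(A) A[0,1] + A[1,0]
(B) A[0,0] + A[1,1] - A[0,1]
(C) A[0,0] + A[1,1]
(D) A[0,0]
C

A[0,0] + A[1,1] is the trace of A. By the cyclic property of the trace, tr(P^(-1)AP) = tr(APP^(-1)) = tr(A), so it is the same for every matrix similar to A.

The other combinations are not similarity invariants. For example, take P = [[1, 1], [1, 2]] (det P = 1), so P^(-1) = [[2, -1], [-1, 1]] and
B = P^(-1)AP = [[-14, -21], [8, 12]].
Evaluating each option on A and on B:
(A) A[0,1] + A[1,0]: -2 for A, -13 for B -> changes
(B) A[0,0] + A[1,1] - A[0,1]: 1 for A, 19 for B -> changes
(C) A[0,0] + A[1,1]: -2 for A, -2 for B -> unchanged
(D) A[0,0]: -3 for A, -14 for B -> changes

Only (C) A[0,0] + A[1,1] = -2 survives (and it does so for every P, not just this one), so it is the invariant.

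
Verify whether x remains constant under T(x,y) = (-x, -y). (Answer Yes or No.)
No

Substitute T(x,y) = (-x, -y) into the expression and compare with the original.

Original: x
After applying T: (-x) = -x

This differs from the original x (difference: -2x), so the expression is NOT invariant.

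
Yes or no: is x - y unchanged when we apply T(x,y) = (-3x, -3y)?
No

Substitute T(x,y) = (-3x, -3y) into the expression and compare with the original.

Original: x - y
After applying T: (-3x) - (-3y) = -3x + 3y

This differs from the original x - y (difference: -4x + 4y), so the expression is NOT invariant.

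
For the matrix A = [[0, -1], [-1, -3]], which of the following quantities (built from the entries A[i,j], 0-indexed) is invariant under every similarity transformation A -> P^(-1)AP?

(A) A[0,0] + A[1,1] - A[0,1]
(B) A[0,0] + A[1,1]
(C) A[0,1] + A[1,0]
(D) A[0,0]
B

A[0,0] + A[1,1] is the trace of A. By the cyclic property of the trace, tr(P^(-1)AP) = tr(APP^(-1)) = tr(A), so it is the same for every matrix similar to A.

The other combinations are not similarity invariants. For example, take P = [[2, 1], [1, 1]] (det P = 1), so P^(-1) = [[1, -1], [-1, 2]] and
B = P^(-1)AP = [[4, 3], [-9, -7]].
Evaluating each option on A and on B:
(A) A[0,0] + A[1,1] - A[0,1]: -2 for A, -6 for B -> changes
(B) A[0,0] + A[1,1]: -3 for A, -3 for B -> unchanged
(C) A[0,1] + A[1,0]: -2 for A, -6 for B -> changes
(D) A[0,0]: 0 for A, 4 for B -> changes

Only (B) A[0,0] + A[1,1] = -3 survives (and it does so for every P, not just this one), so it is the invariant.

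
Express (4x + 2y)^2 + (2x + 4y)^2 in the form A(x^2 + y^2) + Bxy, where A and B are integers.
20(x^2 + y^2) + 32xy

Expanding: (4x + 2y)^2 = 16x^2 + 16xy + 4y^2
(2x + 4y)^2 = 4x^2 + 16xy + 16y^2
Sum = (16+4)(x^2+y^2) + 32xy = 20(x^2 + y^2) + 32xy
This is symmetric in x and y.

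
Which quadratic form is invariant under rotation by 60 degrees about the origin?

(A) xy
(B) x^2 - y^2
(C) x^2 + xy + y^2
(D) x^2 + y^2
D

Rotation by 60 degrees sends (x, y) to (x/2 - sqrt(3)y/2, sqrt(3)x/2 + y/2).
Substitute the transformed coordinates into each option and compare with the original:
(A) xy  ->  (x/2 - sqrt(3)y/2)(sqrt(3)x/2 + y/2) = sqrt(3)x^2/4 - xy/2 - sqrt(3)y^2/4   [differs from xy: not invariant]
(B) x^2 - y^2  ->  (x/2 - sqrt(3)y/2)^2 - (sqrt(3)x/2 + y/2)^2 = -x^2/2 - sqrt(3)xy + y^2/2   [differs from x^2 - y^2: not invariant]
(C) x^2 + xy + y^2  ->  (x/2 - sqrt(3)y/2)^2 + (x/2 - sqrt(3)y/2)(sqrt(3)x/2 + y/2) + (sqrt(3)x/2 + y/2)^2 = sqrt(3)x^2/4 + x^2 - xy/2 - sqrt(3)y^2/4 + y^2   [differs from x^2 + xy + y^2: not invariant]
(D) x^2 + y^2  ->  (x/2 - sqrt(3)y/2)^2 + (sqrt(3)x/2 + y/2)^2 = x^2 + y^2   [equals x^2 + y^2: invariant]

Only option (D), x^2 + y^2, is unchanged by the transformation.
x^2 + y^2 is the squared distance from the origin, which rotations preserve.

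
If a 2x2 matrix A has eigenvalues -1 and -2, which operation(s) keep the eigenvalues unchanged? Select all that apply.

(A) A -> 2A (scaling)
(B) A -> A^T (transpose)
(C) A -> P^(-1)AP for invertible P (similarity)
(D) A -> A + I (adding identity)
B and C

Eigenvalues are preserved by:
1. Similarity transformations: A -> P^(-1)AP (same characteristic polynomial)
2. Transpose: A^T has the same eigenvalues as A

Eigenvalues are NOT preserved by:
- Adding identity: eigenvalues become -1+1, -2+1
- Scaling: eigenvalues become -2, -4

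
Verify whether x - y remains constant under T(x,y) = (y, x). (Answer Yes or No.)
No

Substitute T(x,y) = (y, x) into the expression and compare with the original.

Original: x - y
After applying T: (y) - (x) = -x + y

This differs from the original x - y (difference: -2x + 2y), so the expression is NOT invariant.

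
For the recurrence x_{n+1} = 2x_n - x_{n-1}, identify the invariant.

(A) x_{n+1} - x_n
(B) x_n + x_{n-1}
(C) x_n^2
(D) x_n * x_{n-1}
A

For the recurrence x_{n+1} = 2x_n - x_{n-1}:

If x_{n+1} = 2x_n - x_{n-1}, then:
x_{n+1} - x_n = x_n - x_{n-1}
The first difference is constant throughout the sequence.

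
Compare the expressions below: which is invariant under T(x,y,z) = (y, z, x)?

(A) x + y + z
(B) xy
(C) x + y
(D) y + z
A

Apply T(x,y,z) = (y, z, x) to each option, i.e. replace (x, y, z) by the transformed coordinates.
Substitute the transformed coordinates into each option and compare with the original:
(A) x + y + z  ->  (y) + (z) + (x) = x + y + z   [equals x + y + z: invariant]
(B) xy  ->  (y)(z) = yz   [differs from xy: not invariant]
(C) x + y  ->  (y) + (z) = y + z   [differs from x + y: not invariant]
(D) y + z  ->  (z) + (x) = x + z   [differs from y + z: not invariant]

Only option (A), x + y + z, is unchanged by the transformation.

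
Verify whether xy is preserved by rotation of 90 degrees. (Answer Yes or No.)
No

Applying rotation by 90 degrees: x' = x*cos(90 degrees) - y*sin(90 degrees) = -y, y' = x*sin(90 degrees) + y*cos(90 degrees) = x

Substituting into xy:
(-y)(x)
= -xy

This differs from the original expression xy, so it is NOT invariant.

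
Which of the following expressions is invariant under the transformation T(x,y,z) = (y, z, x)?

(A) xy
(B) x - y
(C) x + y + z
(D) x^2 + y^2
C

Apply T(x,y,z) = (y, z, x) to each option, i.e. replace (x, y, z) by the transformed coordinates.
Substitute the transformed coordinates into each option and compare with the original:
(A) xy  ->  (y)(z) = yz   [differs from xy: not invariant]
(B) x - y  ->  (y) - (z) = y - z   [differs from x - y: not invariant]
(C) x + y + z  ->  (y) + (z) + (x) = x + y + z   [equals x + y + z: invariant]
(D) x^2 + y^2  ->  (y)^2 + (z)^2 = y^2 + z^2   [differs from x^2 + y^2: not invariant]

Only option (C), x + y + z, is unchanged by the transformation.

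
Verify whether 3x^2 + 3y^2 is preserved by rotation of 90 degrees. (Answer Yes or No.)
Yes

Applying rotation by 90 degrees: x' = x*cos(90 degrees) - y*sin(90 degrees) = -y, y' = x*sin(90 degrees) + y*cos(90 degrees) = x

Substituting into 3x^2 + 3y^2:
3(-y)^2 + 3(x)^2
= 3x^2 + 3y^2

This equals the original expression 3x^2 + 3y^2, so it IS invariant.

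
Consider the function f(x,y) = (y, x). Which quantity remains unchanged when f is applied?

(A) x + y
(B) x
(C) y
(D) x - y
A

For f(x,y) = (y, x):
After applying f: x' = y, y' = x. So x' + y' = y + x = x + y.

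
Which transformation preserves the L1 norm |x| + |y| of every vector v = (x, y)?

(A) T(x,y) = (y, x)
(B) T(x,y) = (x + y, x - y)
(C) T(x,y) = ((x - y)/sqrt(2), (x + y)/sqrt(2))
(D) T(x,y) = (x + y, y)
A

A transformation preserves a norm if ||T(v)|| = ||v|| for every v; a single vector where the norm changes rules an option out.

(A) T(x,y) = (y, x): preserves the norm -- it only permutes the coordinates and/or flips signs, which leaves |x| + |y| unchanged.
(B) T(x,y) = (x + y, x - y): v = (1, 0) has norm |1| + |0| = 1, but T(v) = (1, 1) has norm 2 -- not preserved.
(C) T(x,y) = ((x - y)/sqrt(2), (x + y)/sqrt(2)): v = (1, 0) has norm |1| + |0| = 1, but T(v) = (sqrt(2)/2, sqrt(2)/2) has norm sqrt(2) -- not preserved.
(D) T(x,y) = (x + y, y): v = (0, 1) has norm |0| + |1| = 1, but T(v) = (1, 1) has norm 2 -- not preserved.

Therefore the answer is (A).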